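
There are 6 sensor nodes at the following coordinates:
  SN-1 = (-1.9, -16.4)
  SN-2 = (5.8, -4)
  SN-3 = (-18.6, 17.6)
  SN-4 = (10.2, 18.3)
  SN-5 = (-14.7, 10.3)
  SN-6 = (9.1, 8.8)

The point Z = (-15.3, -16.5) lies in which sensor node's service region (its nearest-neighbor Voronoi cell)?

Squared Euclidean distances:
d²(Z, SN-1) = 179.56 + 0.01 = 179.57
d²(Z, SN-2) = 445.21 + 156.25 = 601.46
d²(Z, SN-3) = 10.89 + 1162.81 = 1173.7
d²(Z, SN-4) = 650.25 + 1211.04 = 1861.29
d²(Z, SN-5) = 0.36 + 718.24 = 718.6
d²(Z, SN-6) = 595.36 + 640.09 = 1235.45
The smallest is to SN-1, so Z lies in the Voronoi region of SN-1.

SN-1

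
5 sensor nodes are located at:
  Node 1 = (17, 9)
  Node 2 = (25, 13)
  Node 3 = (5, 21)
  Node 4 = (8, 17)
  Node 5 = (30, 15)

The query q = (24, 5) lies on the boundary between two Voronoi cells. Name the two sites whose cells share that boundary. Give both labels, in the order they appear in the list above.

Squared distances from q to each site:
d²(q, Node 1) = 49 + 16 = 65
d²(q, Node 2) = 1 + 64 = 65
d²(q, Node 3) = 361 + 256 = 617
d²(q, Node 4) = 256 + 144 = 400
d²(q, Node 5) = 36 + 100 = 136
q is equidistant from Node 1 and Node 2 (both at squared distance 65), and every other site is strictly farther — so q lies on the Node 1–Node 2 Voronoi edge.

Node 1 and Node 2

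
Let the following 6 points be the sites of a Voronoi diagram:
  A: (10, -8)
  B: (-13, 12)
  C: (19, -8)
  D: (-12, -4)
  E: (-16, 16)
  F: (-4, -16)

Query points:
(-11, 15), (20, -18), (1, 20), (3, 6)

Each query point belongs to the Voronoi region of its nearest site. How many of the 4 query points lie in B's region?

(-11, 15) — d² to each: A:970, B:13, C:1429, D:362, E:26, F:1010 → nearest is B
(20, -18) — d² to each: A:200, B:1989, C:101, D:1220, E:2452, F:580 → nearest is C
(1, 20) — d² to each: A:865, B:260, C:1108, D:745, E:305, F:1321 → nearest is B
(3, 6) — d² to each: A:245, B:292, C:452, D:325, E:461, F:533 → nearest is A
2 of the 4 points have B as nearest.

2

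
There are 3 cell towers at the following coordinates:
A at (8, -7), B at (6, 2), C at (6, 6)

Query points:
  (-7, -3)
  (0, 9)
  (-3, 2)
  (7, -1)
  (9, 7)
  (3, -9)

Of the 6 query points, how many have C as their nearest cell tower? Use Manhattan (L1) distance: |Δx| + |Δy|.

2

(-7, -3) — d to each: A:19, B:18, C:22 → nearest is B
(0, 9) — d to each: A:24, B:13, C:9 → nearest is C
(-3, 2) — d to each: A:20, B:9, C:13 → nearest is B
(7, -1) — d to each: A:7, B:4, C:8 → nearest is B
(9, 7) — d to each: A:15, B:8, C:4 → nearest is C
(3, -9) — d to each: A:7, B:14, C:18 → nearest is A
2 of the 6 points have C as nearest.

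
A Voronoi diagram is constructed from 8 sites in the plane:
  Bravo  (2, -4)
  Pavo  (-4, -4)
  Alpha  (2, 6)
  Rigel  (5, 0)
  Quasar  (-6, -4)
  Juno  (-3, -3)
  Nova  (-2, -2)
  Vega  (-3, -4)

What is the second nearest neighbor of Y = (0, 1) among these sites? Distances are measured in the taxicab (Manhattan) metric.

d(Y, Bravo) = 2 + 5 = 7
d(Y, Pavo) = 4 + 5 = 9
d(Y, Alpha) = 2 + 5 = 7
d(Y, Rigel) = 5 + 1 = 6
d(Y, Quasar) = 6 + 5 = 11
d(Y, Juno) = 3 + 4 = 7
d(Y, Nova) = 2 + 3 = 5
d(Y, Vega) = 3 + 5 = 8
Sorted ascending: Nova, Rigel, Bravo, … — the second-nearest is Rigel.

Rigel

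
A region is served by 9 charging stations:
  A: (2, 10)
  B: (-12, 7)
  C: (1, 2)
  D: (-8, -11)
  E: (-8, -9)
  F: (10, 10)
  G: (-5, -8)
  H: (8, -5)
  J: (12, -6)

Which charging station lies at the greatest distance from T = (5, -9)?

Squared Euclidean distances:
|TA|² = (5−2)² + (-9−10)² = 9 + 361 = 370
|TB|² = (5−(-12))² + (-9−7)² = 289 + 256 = 545
|TC|² = (5−1)² + (-9−2)² = 16 + 121 = 137
|TD|² = (5−(-8))² + (-9−(-11))² = 169 + 4 = 173
|TE|² = (5−(-8))² + (-9−(-9))² = 169 + 0 = 169
|TF|² = (5−10)² + (-9−10)² = 25 + 361 = 386
|TG|² = (5−(-5))² + (-9−(-8))² = 100 + 1 = 101
|TH|² = (5−8)² + (-9−(-5))² = 9 + 16 = 25
|TJ|² = (5−12)² + (-9−(-6))² = 49 + 9 = 58
The largest is to B.

B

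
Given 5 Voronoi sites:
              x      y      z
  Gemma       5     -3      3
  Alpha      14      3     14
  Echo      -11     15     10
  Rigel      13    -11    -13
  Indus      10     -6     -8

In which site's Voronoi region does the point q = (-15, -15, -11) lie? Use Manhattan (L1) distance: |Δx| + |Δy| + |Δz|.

Rigel

d(q, Gemma) = |-15−5| + |-15−(-3)| + |-11−3| = 20 + 12 + 14 = 46
d(q, Alpha) = |-15−14| + |-15−3| + |-11−14| = 29 + 18 + 25 = 72
d(q, Echo) = |-15−(-11)| + |-15−15| + |-11−10| = 4 + 30 + 21 = 55
d(q, Rigel) = |-15−13| + |-15−(-11)| + |-11−(-13)| = 28 + 4 + 2 = 34
d(q, Indus) = |-15−10| + |-15−(-6)| + |-11−(-8)| = 25 + 9 + 3 = 37
The smallest is to Rigel, so q lies in the Voronoi region of Rigel.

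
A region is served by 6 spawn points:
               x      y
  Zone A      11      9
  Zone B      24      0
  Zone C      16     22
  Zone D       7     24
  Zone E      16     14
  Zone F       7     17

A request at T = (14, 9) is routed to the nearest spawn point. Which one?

Since √ is increasing, it suffices to compare squared distances:
d²(T, Zone A) = (14−11)² + (9−9)² = 9 + 0 = 9
d²(T, Zone B) = (14−24)² + (9−0)² = 100 + 81 = 181
d²(T, Zone C) = (14−16)² + (9−22)² = 4 + 169 = 173
d²(T, Zone D) = (14−7)² + (9−24)² = 49 + 225 = 274
d²(T, Zone E) = (14−16)² + (9−14)² = 4 + 25 = 29
d²(T, Zone F) = (14−7)² + (9−17)² = 49 + 64 = 113
Minimum is at Zone A.

Zone A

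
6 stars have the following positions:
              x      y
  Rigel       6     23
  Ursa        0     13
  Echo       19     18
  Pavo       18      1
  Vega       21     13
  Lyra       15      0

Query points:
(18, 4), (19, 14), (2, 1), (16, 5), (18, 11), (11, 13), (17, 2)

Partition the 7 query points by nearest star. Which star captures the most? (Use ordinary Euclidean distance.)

(18, 4) — d² to each: Rigel:505, Ursa:405, Echo:197, Pavo:9, Vega:90, Lyra:25 → nearest is Pavo
(19, 14) — d² to each: Rigel:250, Ursa:362, Echo:16, Pavo:170, Vega:5, Lyra:212 → nearest is Vega
(2, 1) — d² to each: Rigel:500, Ursa:148, Echo:578, Pavo:256, Vega:505, Lyra:170 → nearest is Ursa
(16, 5) — d² to each: Rigel:424, Ursa:320, Echo:178, Pavo:20, Vega:89, Lyra:26 → nearest is Pavo
(18, 11) — d² to each: Rigel:288, Ursa:328, Echo:50, Pavo:100, Vega:13, Lyra:130 → nearest is Vega
(11, 13) — d² to each: Rigel:125, Ursa:121, Echo:89, Pavo:193, Vega:100, Lyra:185 → nearest is Echo
(17, 2) — d² to each: Rigel:562, Ursa:410, Echo:260, Pavo:2, Vega:137, Lyra:8 → nearest is Pavo
Tally — Ursa:1, Echo:1, Pavo:3, Vega:2. Pavo captures the most (3).

Pavo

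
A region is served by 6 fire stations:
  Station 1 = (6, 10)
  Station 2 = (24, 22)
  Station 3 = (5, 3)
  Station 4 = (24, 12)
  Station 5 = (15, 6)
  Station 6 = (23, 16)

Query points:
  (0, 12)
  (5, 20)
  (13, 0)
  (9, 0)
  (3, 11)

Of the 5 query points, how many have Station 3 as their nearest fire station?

1

(0, 12) — d² to each: Station 1:40, Station 2:676, Station 3:106, Station 4:576, Station 5:261, Station 6:545 → nearest is Station 1
(5, 20) — d² to each: Station 1:101, Station 2:365, Station 3:289, Station 4:425, Station 5:296, Station 6:340 → nearest is Station 1
(13, 0) — d² to each: Station 1:149, Station 2:605, Station 3:73, Station 4:265, Station 5:40, Station 6:356 → nearest is Station 5
(9, 0) — d² to each: Station 1:109, Station 2:709, Station 3:25, Station 4:369, Station 5:72, Station 6:452 → nearest is Station 3
(3, 11) — d² to each: Station 1:10, Station 2:562, Station 3:68, Station 4:442, Station 5:169, Station 6:425 → nearest is Station 1
1 of the 5 points has Station 3 as nearest.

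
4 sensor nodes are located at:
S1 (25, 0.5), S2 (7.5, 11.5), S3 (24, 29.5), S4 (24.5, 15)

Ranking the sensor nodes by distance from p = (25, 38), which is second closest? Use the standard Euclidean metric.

S4

Squared Euclidean distances:
|pS1|² = (25−25)² + (38−0.5)² = 0 + 1406.25 = 1406.25
|pS2|² = (25−7.5)² + (38−11.5)² = 306.25 + 702.25 = 1008.5
|pS3|² = (25−24)² + (38−29.5)² = 1 + 72.25 = 73.25
|pS4|² = (25−24.5)² + (38−15)² = 0.25 + 529 = 529.25
Sorted ascending: S3, S4, S2, … — the second-nearest is S4.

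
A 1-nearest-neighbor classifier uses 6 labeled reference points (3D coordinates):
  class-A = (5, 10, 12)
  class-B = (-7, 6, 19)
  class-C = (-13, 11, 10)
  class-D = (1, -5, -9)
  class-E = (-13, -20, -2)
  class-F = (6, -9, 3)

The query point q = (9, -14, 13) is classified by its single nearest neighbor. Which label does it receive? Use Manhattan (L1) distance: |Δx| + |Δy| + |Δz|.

d(q, class-A) = |9−5| + |-14−10| + |13−12| = 4 + 24 + 1 = 29
d(q, class-B) = |9−(-7)| + |-14−6| + |13−19| = 16 + 20 + 6 = 42
d(q, class-C) = |9−(-13)| + |-14−11| + |13−10| = 22 + 25 + 3 = 50
d(q, class-D) = |9−1| + |-14−(-5)| + |13−(-9)| = 8 + 9 + 22 = 39
d(q, class-E) = |9−(-13)| + |-14−(-20)| + |13−(-2)| = 22 + 6 + 15 = 43
d(q, class-F) = |9−6| + |-14−(-9)| + |13−3| = 3 + 5 + 10 = 18
The smallest is to class-F, so q lies in the Voronoi region of class-F.

class-F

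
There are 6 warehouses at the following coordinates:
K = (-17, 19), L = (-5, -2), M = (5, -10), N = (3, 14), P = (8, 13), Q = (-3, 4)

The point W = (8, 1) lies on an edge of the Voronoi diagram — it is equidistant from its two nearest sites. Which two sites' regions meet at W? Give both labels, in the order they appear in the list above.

Squared distances from W to each site:
|WK|² = (8−(-17))² + (1−19)² = 625 + 324 = 949
|WL|² = (8−(-5))² + (1−(-2))² = 169 + 9 = 178
|WM|² = (8−5)² + (1−(-10))² = 9 + 121 = 130
|WN|² = (8−3)² + (1−14)² = 25 + 169 = 194
|WP|² = (8−8)² + (1−13)² = 0 + 144 = 144
|WQ|² = (8−(-3))² + (1−4)² = 121 + 9 = 130
W is equidistant from M and Q (both at squared distance 130), and every other site is strictly farther — so W lies on the M–Q Voronoi edge.

M and Q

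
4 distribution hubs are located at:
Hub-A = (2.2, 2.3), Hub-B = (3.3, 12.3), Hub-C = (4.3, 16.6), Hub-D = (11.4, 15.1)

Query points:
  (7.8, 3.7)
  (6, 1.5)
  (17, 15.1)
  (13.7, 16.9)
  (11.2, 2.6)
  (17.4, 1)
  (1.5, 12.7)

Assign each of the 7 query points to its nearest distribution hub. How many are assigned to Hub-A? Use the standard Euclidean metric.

(7.8, 3.7) — d² to each: Hub-A:33.32, Hub-B:94.21, Hub-C:178.66, Hub-D:142.92 → nearest is Hub-A
(6, 1.5) — d² to each: Hub-A:15.08, Hub-B:123.93, Hub-C:230.9, Hub-D:214.12 → nearest is Hub-A
(17, 15.1) — d² to each: Hub-A:382.88, Hub-B:195.53, Hub-C:163.54, Hub-D:31.36 → nearest is Hub-D
(13.7, 16.9) — d² to each: Hub-A:345.41, Hub-B:129.32, Hub-C:88.45, Hub-D:8.53 → nearest is Hub-D
(11.2, 2.6) — d² to each: Hub-A:81.09, Hub-B:156.5, Hub-C:243.61, Hub-D:156.29 → nearest is Hub-A
(17.4, 1) — d² to each: Hub-A:232.73, Hub-B:326.5, Hub-C:414.97, Hub-D:234.81 → nearest is Hub-A
(1.5, 12.7) — d² to each: Hub-A:108.65, Hub-B:3.4, Hub-C:23.05, Hub-D:103.77 → nearest is Hub-B
4 of the 7 points have Hub-A as nearest.

4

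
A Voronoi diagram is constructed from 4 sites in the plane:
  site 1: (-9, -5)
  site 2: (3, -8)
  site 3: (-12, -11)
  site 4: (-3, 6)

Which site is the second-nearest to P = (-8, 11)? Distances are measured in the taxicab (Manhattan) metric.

site 1

d(P, site 1) = |-8−(-9)| + |11−(-5)| = 1 + 16 = 17
d(P, site 2) = |-8−3| + |11−(-8)| = 11 + 19 = 30
d(P, site 3) = |-8−(-12)| + |11−(-11)| = 4 + 22 = 26
d(P, site 4) = |-8−(-3)| + |11−6| = 5 + 5 = 10
Sorted ascending: site 4, site 1, site 3, … — the second-nearest is site 1.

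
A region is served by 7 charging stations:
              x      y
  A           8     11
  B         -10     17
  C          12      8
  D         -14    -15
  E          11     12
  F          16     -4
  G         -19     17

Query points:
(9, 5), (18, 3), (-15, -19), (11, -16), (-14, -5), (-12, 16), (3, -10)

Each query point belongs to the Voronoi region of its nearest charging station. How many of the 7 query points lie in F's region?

3

(9, 5) — d² to each: A:37, B:505, C:18, D:929, E:53, F:130, G:928 → nearest is C
(18, 3) — d² to each: A:164, B:980, C:61, D:1348, E:130, F:53, G:1565 → nearest is F
(-15, -19) — d² to each: A:1429, B:1321, C:1458, D:17, E:1637, F:1186, G:1312 → nearest is D
(11, -16) — d² to each: A:738, B:1530, C:577, D:626, E:784, F:169, G:1989 → nearest is F
(-14, -5) — d² to each: A:740, B:500, C:845, D:100, E:914, F:901, G:509 → nearest is D
(-12, 16) — d² to each: A:425, B:5, C:640, D:965, E:545, F:1184, G:50 → nearest is B
(3, -10) — d² to each: A:466, B:898, C:405, D:314, E:548, F:205, G:1213 → nearest is F
3 of the 7 points have F as nearest.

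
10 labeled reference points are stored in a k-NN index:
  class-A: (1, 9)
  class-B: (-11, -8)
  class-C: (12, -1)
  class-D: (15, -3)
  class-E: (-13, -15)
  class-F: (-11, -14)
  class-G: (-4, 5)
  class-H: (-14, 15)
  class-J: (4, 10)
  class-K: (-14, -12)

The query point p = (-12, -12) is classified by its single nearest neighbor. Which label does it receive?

class-K

Since √ is increasing, it suffices to compare squared distances:
d²(p, class-A) = 169 + 441 = 610
d²(p, class-B) = 1 + 16 = 17
d²(p, class-C) = 576 + 121 = 697
d²(p, class-D) = 729 + 81 = 810
d²(p, class-E) = 1 + 9 = 10
d²(p, class-F) = 1 + 4 = 5
d²(p, class-G) = 64 + 289 = 353
d²(p, class-H) = 4 + 729 = 733
d²(p, class-J) = 256 + 484 = 740
d²(p, class-K) = 4 + 0 = 4
Minimum is at class-K.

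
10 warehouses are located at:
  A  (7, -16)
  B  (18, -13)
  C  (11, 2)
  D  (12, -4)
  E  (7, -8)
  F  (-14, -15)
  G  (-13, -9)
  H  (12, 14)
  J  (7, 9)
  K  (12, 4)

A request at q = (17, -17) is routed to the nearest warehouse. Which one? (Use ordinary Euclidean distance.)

B

Squared Euclidean distances:
|qA|² = 100 + 1 = 101
|qB|² = 1 + 16 = 17
|qC|² = 36 + 361 = 397
|qD|² = 25 + 169 = 194
|qE|² = 100 + 81 = 181
|qF|² = 961 + 4 = 965
|qG|² = 900 + 64 = 964
|qH|² = 25 + 961 = 986
|qJ|² = 100 + 676 = 776
|qK|² = 25 + 441 = 466
B is nearest.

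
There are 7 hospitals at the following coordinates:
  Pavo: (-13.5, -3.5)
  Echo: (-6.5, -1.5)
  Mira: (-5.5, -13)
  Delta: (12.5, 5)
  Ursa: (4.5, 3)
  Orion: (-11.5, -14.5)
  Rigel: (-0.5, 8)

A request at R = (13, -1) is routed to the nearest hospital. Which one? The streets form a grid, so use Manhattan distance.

Delta

d(R, Pavo) = |13−(-13.5)| + |-1−(-3.5)| = 26.5 + 2.5 = 29
d(R, Echo) = |13−(-6.5)| + |-1−(-1.5)| = 19.5 + 0.5 = 20
d(R, Mira) = |13−(-5.5)| + |-1−(-13)| = 18.5 + 12 = 30.5
d(R, Delta) = |13−12.5| + |-1−5| = 0.5 + 6 = 6.5
d(R, Ursa) = |13−4.5| + |-1−3| = 8.5 + 4 = 12.5
d(R, Orion) = |13−(-11.5)| + |-1−(-14.5)| = 24.5 + 13.5 = 38
d(R, Rigel) = |13−(-0.5)| + |-1−8| = 13.5 + 9 = 22.5
Delta is nearest.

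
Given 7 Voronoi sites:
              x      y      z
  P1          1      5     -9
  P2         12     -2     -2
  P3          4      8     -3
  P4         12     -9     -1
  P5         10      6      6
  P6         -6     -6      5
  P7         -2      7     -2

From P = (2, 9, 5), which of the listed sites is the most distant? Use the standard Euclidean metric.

Compare squared distances (the ordering matches that of the actual distances):
|PP1|² = (2−1)² + (9−5)² + (5−(-9))² = 1 + 16 + 196 = 213
|PP2|² = (2−12)² + (9−(-2))² + (5−(-2))² = 100 + 121 + 49 = 270
|PP3|² = (2−4)² + (9−8)² + (5−(-3))² = 4 + 1 + 64 = 69
|PP4|² = (2−12)² + (9−(-9))² + (5−(-1))² = 100 + 324 + 36 = 460
|PP5|² = (2−10)² + (9−6)² + (5−6)² = 64 + 9 + 1 = 74
|PP6|² = (2−(-6))² + (9−(-6))² + (5−5)² = 64 + 225 + 0 = 289
|PP7|² = (2−(-2))² + (9−7)² + (5−(-2))² = 16 + 4 + 49 = 69
The largest is to P4.

P4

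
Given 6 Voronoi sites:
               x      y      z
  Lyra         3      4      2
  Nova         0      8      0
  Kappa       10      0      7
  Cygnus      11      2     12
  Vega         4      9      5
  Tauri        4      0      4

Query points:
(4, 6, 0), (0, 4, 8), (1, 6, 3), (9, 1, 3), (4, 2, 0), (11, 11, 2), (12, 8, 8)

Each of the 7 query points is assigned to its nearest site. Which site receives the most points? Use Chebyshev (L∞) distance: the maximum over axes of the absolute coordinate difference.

Lyra

(4, 6, 0) — d to each: Lyra:2, Nova:4, Kappa:7, Cygnus:12, Vega:5, Tauri:6 → nearest is Lyra
(0, 4, 8) — d to each: Lyra:6, Nova:8, Kappa:10, Cygnus:11, Vega:5, Tauri:4 → nearest is Tauri
(1, 6, 3) — d to each: Lyra:2, Nova:3, Kappa:9, Cygnus:10, Vega:3, Tauri:6 → nearest is Lyra
(9, 1, 3) — d to each: Lyra:6, Nova:9, Kappa:4, Cygnus:9, Vega:8, Tauri:5 → nearest is Kappa
(4, 2, 0) — d to each: Lyra:2, Nova:6, Kappa:7, Cygnus:12, Vega:7, Tauri:4 → nearest is Lyra
(11, 11, 2) — d to each: Lyra:8, Nova:11, Kappa:11, Cygnus:10, Vega:7, Tauri:11 → nearest is Vega
(12, 8, 8) — d to each: Lyra:9, Nova:12, Kappa:8, Cygnus:6, Vega:8, Tauri:8 → nearest is Cygnus
Tally — Lyra:3, Kappa:1, Cygnus:1, Vega:1, Tauri:1. Lyra captures the most (3).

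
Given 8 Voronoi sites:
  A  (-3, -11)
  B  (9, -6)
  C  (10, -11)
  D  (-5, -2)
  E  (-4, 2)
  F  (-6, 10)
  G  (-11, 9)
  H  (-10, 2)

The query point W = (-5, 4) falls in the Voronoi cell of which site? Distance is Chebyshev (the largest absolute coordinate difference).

d(W,A) = max(2, 15) = 15
d(W,B) = max(14, 10) = 14
d(W,C) = max(15, 15) = 15
d(W,D) = max(0, 6) = 6
d(W,E) = max(1, 2) = 2
d(W,F) = max(1, 6) = 6
d(W,G) = max(6, 5) = 6
d(W,H) = max(5, 2) = 5
E is nearest.

E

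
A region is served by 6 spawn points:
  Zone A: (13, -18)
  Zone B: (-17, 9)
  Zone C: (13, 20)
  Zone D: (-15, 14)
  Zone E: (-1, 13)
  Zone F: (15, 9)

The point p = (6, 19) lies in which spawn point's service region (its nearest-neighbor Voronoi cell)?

Zone C

Compare squared distances (the ordering matches that of the actual distances):
d²(p, Zone A) = (6−13)² + (19−(-18))² = 49 + 1369 = 1418
d²(p, Zone B) = (6−(-17))² + (19−9)² = 529 + 100 = 629
d²(p, Zone C) = (6−13)² + (19−20)² = 49 + 1 = 50
d²(p, Zone D) = (6−(-15))² + (19−14)² = 441 + 25 = 466
d²(p, Zone E) = (6−(-1))² + (19−13)² = 49 + 36 = 85
d²(p, Zone F) = (6−15)² + (19−9)² = 81 + 100 = 181
The smallest is to Zone C, so p lies in the Voronoi region of Zone C.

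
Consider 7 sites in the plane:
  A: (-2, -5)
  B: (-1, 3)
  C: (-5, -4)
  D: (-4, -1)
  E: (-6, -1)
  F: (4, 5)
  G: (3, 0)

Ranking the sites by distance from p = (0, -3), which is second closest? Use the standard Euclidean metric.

Compare squared distances (the ordering matches that of the actual distances):
|pA|² = (0−(-2))² + (-3−(-5))² = 4 + 4 = 8
|pB|² = (0−(-1))² + (-3−3)² = 1 + 36 = 37
|pC|² = (0−(-5))² + (-3−(-4))² = 25 + 1 = 26
|pD|² = (0−(-4))² + (-3−(-1))² = 16 + 4 = 20
|pE|² = (0−(-6))² + (-3−(-1))² = 36 + 4 = 40
|pF|² = (0−4)² + (-3−5)² = 16 + 64 = 80
|pG|² = (0−3)² + (-3−0)² = 9 + 9 = 18
Sorted ascending: A, G, D, … — the second-nearest is G.

G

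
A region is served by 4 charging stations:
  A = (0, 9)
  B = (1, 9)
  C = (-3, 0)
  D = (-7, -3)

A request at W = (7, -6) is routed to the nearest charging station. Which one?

C

Squared Euclidean distances:
|WA|² = (7−0)² + (-6−9)² = 49 + 225 = 274
|WB|² = (7−1)² + (-6−9)² = 36 + 225 = 261
|WC|² = (7−(-3))² + (-6−0)² = 100 + 36 = 136
|WD|² = (7−(-7))² + (-6−(-3))² = 196 + 9 = 205
The smallest is to C, so W lies in the Voronoi region of C.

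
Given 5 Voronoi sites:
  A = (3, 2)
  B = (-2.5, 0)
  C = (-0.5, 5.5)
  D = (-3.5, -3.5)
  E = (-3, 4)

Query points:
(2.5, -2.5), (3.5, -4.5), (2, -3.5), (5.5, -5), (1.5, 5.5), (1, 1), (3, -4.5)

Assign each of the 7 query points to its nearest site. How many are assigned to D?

(2.5, -2.5) — d² to each: A:20.5, B:31.25, C:73, D:37, E:72.5 → nearest is A
(3.5, -4.5) — d² to each: A:42.5, B:56.25, C:116, D:50, E:114.5 → nearest is A
(2, -3.5) — d² to each: A:31.25, B:32.5, C:87.25, D:30.25, E:81.25 → nearest is D
(5.5, -5) — d² to each: A:55.25, B:89, C:146.25, D:83.25, E:153.25 → nearest is A
(1.5, 5.5) — d² to each: A:14.5, B:46.25, C:4, D:106, E:22.5 → nearest is C
(1, 1) — d² to each: A:5, B:13.25, C:22.5, D:40.5, E:25 → nearest is A
(3, -4.5) — d² to each: A:42.25, B:50.5, C:112.25, D:43.25, E:108.25 → nearest is A
1 of the 7 points has D as nearest.

1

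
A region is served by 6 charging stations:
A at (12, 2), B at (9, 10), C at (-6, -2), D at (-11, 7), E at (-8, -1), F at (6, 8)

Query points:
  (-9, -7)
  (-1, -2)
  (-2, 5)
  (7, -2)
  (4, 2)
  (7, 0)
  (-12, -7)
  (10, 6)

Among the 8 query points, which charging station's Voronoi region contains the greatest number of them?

C

(-9, -7) — d² to each: A:522, B:613, C:34, D:200, E:37, F:450 → nearest is C
(-1, -2) — d² to each: A:185, B:244, C:25, D:181, E:50, F:149 → nearest is C
(-2, 5) — d² to each: A:205, B:146, C:65, D:85, E:72, F:73 → nearest is C
(7, -2) — d² to each: A:41, B:148, C:169, D:405, E:226, F:101 → nearest is A
(4, 2) — d² to each: A:64, B:89, C:116, D:250, E:153, F:40 → nearest is F
(7, 0) — d² to each: A:29, B:104, C:173, D:373, E:226, F:65 → nearest is A
(-12, -7) — d² to each: A:657, B:730, C:61, D:197, E:52, F:549 → nearest is E
(10, 6) — d² to each: A:20, B:17, C:320, D:442, E:373, F:20 → nearest is B
Tally — A:2, B:1, C:3, E:1, F:1. C captures the most (3).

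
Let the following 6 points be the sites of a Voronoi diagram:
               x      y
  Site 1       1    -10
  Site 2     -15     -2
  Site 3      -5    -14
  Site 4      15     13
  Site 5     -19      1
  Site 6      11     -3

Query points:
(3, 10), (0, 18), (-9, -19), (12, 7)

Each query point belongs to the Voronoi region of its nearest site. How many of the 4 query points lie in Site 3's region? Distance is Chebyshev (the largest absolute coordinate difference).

1

(3, 10) — d to each: Site 1:20, Site 2:18, Site 3:24, Site 4:12, Site 5:22, Site 6:13 → nearest is Site 4
(0, 18) — d to each: Site 1:28, Site 2:20, Site 3:32, Site 4:15, Site 5:19, Site 6:21 → nearest is Site 4
(-9, -19) — d to each: Site 1:10, Site 2:17, Site 3:5, Site 4:32, Site 5:20, Site 6:20 → nearest is Site 3
(12, 7) — d to each: Site 1:17, Site 2:27, Site 3:21, Site 4:6, Site 5:31, Site 6:10 → nearest is Site 4
1 of the 4 points has Site 3 as nearest.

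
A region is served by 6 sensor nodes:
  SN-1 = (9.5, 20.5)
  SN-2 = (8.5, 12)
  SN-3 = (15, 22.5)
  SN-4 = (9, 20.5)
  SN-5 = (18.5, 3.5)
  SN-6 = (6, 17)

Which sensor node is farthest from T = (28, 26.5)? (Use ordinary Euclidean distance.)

Compare squared distances (the ordering matches that of the actual distances):
d²(T, SN-1) = (28−9.5)² + (26.5−20.5)² = 342.25 + 36 = 378.25
d²(T, SN-2) = (28−8.5)² + (26.5−12)² = 380.25 + 210.25 = 590.5
d²(T, SN-3) = (28−15)² + (26.5−22.5)² = 169 + 16 = 185
d²(T, SN-4) = (28−9)² + (26.5−20.5)² = 361 + 36 = 397
d²(T, SN-5) = (28−18.5)² + (26.5−3.5)² = 90.25 + 529 = 619.25
d²(T, SN-6) = (28−6)² + (26.5−17)² = 484 + 90.25 = 574.25
The largest is to SN-5.

SN-5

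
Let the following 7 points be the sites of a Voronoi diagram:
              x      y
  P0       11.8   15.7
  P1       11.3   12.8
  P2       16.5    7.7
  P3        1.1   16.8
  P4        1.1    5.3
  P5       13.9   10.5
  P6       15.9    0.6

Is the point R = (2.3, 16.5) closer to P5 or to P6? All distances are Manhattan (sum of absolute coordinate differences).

d(R,P5) = |2.3−13.9| + |16.5−10.5| = 11.6 + 6 = 17.6
d(R,P6) = |2.3−15.9| + |16.5−0.6| = 13.6 + 15.9 = 29.5
17.6 < 29.5, so P5 is closer.

P5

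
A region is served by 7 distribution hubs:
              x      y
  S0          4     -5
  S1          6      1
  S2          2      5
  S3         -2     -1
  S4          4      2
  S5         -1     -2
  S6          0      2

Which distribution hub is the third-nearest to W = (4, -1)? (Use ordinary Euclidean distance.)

S0

Compare squared distances (the ordering matches that of the actual distances):
|WS0|² = (4−4)² + (-1−(-5))² = 0 + 16 = 16
|WS1|² = (4−6)² + (-1−1)² = 4 + 4 = 8
|WS2|² = (4−2)² + (-1−5)² = 4 + 36 = 40
|WS3|² = (4−(-2))² + (-1−(-1))² = 36 + 0 = 36
|WS4|² = (4−4)² + (-1−2)² = 0 + 9 = 9
|WS5|² = (4−(-1))² + (-1−(-2))² = 25 + 1 = 26
|WS6|² = (4−0)² + (-1−2)² = 16 + 9 = 25
Sorted ascending: S1, S4, S0, S6, … — the third-nearest is S0.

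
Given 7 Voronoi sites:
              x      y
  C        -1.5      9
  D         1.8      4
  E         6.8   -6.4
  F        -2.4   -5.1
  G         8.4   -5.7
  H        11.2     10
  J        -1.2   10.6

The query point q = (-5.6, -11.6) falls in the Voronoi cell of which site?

F

Compare squared distances (the ordering matches that of the actual distances):
|qC|² = 16.81 + 424.36 = 441.17
|qD|² = 54.76 + 243.36 = 298.12
|qE|² = 153.76 + 27.04 = 180.8
|qF|² = 10.24 + 42.25 = 52.49
|qG|² = 196 + 34.81 = 230.81
|qH|² = 282.24 + 466.56 = 748.8
|qJ|² = 19.36 + 492.84 = 512.2
The smallest is to F, so q lies in the Voronoi region of F.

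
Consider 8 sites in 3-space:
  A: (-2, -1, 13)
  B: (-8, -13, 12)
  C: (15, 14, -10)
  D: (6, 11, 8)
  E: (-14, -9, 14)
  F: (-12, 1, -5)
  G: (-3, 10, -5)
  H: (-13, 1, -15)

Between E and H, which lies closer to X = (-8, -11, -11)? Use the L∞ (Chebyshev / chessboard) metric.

H

d(X,E) = max(6, 2, 25) = 25
d(X,H) = max(5, 12, 4) = 12
25 > 12, so H is closer.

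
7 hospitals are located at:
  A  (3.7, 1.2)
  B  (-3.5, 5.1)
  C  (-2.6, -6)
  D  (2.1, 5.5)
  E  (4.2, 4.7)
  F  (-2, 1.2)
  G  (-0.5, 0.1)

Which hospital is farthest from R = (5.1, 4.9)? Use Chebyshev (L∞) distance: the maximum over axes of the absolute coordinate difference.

C

d(R,A) = max(1.4, 3.7) = 3.7
d(R,B) = max(8.6, 0.2) = 8.6
d(R,C) = max(7.7, 10.9) = 10.9
d(R,D) = max(3, 0.6) = 3
d(R,E) = max(0.9, 0.2) = 0.9
d(R,F) = max(7.1, 3.7) = 7.1
d(R,G) = max(5.6, 4.8) = 5.6
The largest is to C.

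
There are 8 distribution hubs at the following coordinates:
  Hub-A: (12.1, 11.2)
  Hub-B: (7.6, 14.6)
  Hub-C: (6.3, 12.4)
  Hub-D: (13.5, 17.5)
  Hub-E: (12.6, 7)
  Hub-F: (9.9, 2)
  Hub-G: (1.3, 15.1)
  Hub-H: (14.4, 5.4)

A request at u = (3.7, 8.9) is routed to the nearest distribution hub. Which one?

Hub-C

Squared Euclidean distances:
d²(u, Hub-A) = 70.56 + 5.29 = 75.85
d²(u, Hub-B) = 15.21 + 32.49 = 47.7
d²(u, Hub-C) = 6.76 + 12.25 = 19.01
d²(u, Hub-D) = 96.04 + 73.96 = 170
d²(u, Hub-E) = 79.21 + 3.61 = 82.82
d²(u, Hub-F) = 38.44 + 47.61 = 86.05
d²(u, Hub-G) = 5.76 + 38.44 = 44.2
d²(u, Hub-H) = 114.49 + 12.25 = 126.74
The smallest is to Hub-C, so u lies in the Voronoi region of Hub-C.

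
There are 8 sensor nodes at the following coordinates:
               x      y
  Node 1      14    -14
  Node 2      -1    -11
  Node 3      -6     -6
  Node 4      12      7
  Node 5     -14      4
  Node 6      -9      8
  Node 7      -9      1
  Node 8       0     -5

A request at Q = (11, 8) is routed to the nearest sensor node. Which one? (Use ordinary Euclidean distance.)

Node 4

Compare squared distances (the ordering matches that of the actual distances):
d²(Q, Node 1) = (11−14)² + (8−(-14))² = 9 + 484 = 493
d²(Q, Node 2) = (11−(-1))² + (8−(-11))² = 144 + 361 = 505
d²(Q, Node 3) = (11−(-6))² + (8−(-6))² = 289 + 196 = 485
d²(Q, Node 4) = (11−12)² + (8−7)² = 1 + 1 = 2
d²(Q, Node 5) = (11−(-14))² + (8−4)² = 625 + 16 = 641
d²(Q, Node 6) = (11−(-9))² + (8−8)² = 400 + 0 = 400
d²(Q, Node 7) = (11−(-9))² + (8−1)² = 400 + 49 = 449
d²(Q, Node 8) = (11−0)² + (8−(-5))² = 121 + 169 = 290
Node 4 is nearest.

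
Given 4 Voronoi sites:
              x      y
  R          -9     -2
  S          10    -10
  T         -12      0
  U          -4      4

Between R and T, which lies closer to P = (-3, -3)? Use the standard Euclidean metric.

R

Compare squared distances:
|PR|² = (-3−(-9))² + (-3−(-2))² = 36 + 1 = 37
|PT|² = (-3−(-12))² + (-3−0)² = 81 + 9 = 90
37 < 90, so R is closer.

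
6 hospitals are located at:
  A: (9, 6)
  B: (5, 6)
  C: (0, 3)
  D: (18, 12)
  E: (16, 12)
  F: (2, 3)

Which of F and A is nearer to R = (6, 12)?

Compare squared distances:
|RF|² = (6−2)² + (12−3)² = 16 + 81 = 97
|RA|² = (6−9)² + (12−6)² = 9 + 36 = 45
97 > 45, so A is closer.

A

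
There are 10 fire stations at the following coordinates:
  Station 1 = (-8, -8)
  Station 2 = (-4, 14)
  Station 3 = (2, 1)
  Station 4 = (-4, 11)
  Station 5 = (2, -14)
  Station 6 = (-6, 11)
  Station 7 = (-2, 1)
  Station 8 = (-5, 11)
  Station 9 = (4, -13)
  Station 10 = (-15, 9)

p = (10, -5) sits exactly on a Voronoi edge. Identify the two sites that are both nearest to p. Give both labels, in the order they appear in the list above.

Squared distances from p to each site:
d²(p, Station 1) = (10−(-8))² + (-5−(-8))² = 324 + 9 = 333
d²(p, Station 2) = (10−(-4))² + (-5−14)² = 196 + 361 = 557
d²(p, Station 3) = (10−2)² + (-5−1)² = 64 + 36 = 100
d²(p, Station 4) = (10−(-4))² + (-5−11)² = 196 + 256 = 452
d²(p, Station 5) = (10−2)² + (-5−(-14))² = 64 + 81 = 145
d²(p, Station 6) = (10−(-6))² + (-5−11)² = 256 + 256 = 512
d²(p, Station 7) = (10−(-2))² + (-5−1)² = 144 + 36 = 180
d²(p, Station 8) = (10−(-5))² + (-5−11)² = 225 + 256 = 481
d²(p, Station 9) = (10−4)² + (-5−(-13))² = 36 + 64 = 100
d²(p, Station 10) = (10−(-15))² + (-5−9)² = 625 + 196 = 821
p is equidistant from Station 3 and Station 9 (both at squared distance 100), and every other site is strictly farther — so p lies on the Station 3–Station 9 Voronoi edge.

Station 3 and Station 9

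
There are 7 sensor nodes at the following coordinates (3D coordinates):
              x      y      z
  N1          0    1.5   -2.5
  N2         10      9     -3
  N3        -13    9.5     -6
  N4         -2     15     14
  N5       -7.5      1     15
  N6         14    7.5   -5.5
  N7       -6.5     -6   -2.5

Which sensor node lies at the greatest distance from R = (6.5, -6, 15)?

Since √ is increasing, it suffices to compare squared distances:
|RN1|² = 42.25 + 56.25 + 306.25 = 404.75
|RN2|² = 12.25 + 225 + 324 = 561.25
|RN3|² = 380.25 + 240.25 + 441 = 1061.5
|RN4|² = 72.25 + 441 + 1 = 514.25
|RN5|² = 196 + 49 + 0 = 245
|RN6|² = 56.25 + 182.25 + 420.25 = 658.75
|RN7|² = 169 + 0 + 306.25 = 475.25
The largest is to N3.

N3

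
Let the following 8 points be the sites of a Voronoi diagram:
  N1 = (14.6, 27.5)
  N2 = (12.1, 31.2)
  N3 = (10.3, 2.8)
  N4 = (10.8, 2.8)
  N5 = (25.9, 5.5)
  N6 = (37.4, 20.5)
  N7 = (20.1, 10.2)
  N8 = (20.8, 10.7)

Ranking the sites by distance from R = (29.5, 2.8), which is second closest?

Squared Euclidean distances:
|RN1|² = (29.5−14.6)² + (2.8−27.5)² = 222.01 + 610.09 = 832.1
|RN2|² = (29.5−12.1)² + (2.8−31.2)² = 302.76 + 806.56 = 1109.32
|RN3|² = (29.5−10.3)² + (2.8−2.8)² = 368.64 + 0 = 368.64
|RN4|² = (29.5−10.8)² + (2.8−2.8)² = 349.69 + 0 = 349.69
|RN5|² = (29.5−25.9)² + (2.8−5.5)² = 12.96 + 7.29 = 20.25
|RN6|² = (29.5−37.4)² + (2.8−20.5)² = 62.41 + 313.29 = 375.7
|RN7|² = (29.5−20.1)² + (2.8−10.2)² = 88.36 + 54.76 = 143.12
|RN8|² = (29.5−20.8)² + (2.8−10.7)² = 75.69 + 62.41 = 138.1
Sorted ascending: N5, N8, N7, … — the second-nearest is N8.

N8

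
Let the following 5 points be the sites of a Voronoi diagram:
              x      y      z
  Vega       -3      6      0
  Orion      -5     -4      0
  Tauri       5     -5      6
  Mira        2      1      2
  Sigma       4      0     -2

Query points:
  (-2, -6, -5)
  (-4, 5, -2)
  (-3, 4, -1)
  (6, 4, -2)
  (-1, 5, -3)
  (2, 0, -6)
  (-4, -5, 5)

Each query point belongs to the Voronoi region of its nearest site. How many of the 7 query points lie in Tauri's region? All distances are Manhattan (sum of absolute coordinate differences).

0

(-2, -6, -5) — d to each: Vega:18, Orion:10, Tauri:19, Mira:18, Sigma:15 → nearest is Orion
(-4, 5, -2) — d to each: Vega:4, Orion:12, Tauri:27, Mira:14, Sigma:13 → nearest is Vega
(-3, 4, -1) — d to each: Vega:3, Orion:11, Tauri:24, Mira:11, Sigma:12 → nearest is Vega
(6, 4, -2) — d to each: Vega:13, Orion:21, Tauri:18, Mira:11, Sigma:6 → nearest is Sigma
(-1, 5, -3) — d to each: Vega:6, Orion:16, Tauri:25, Mira:12, Sigma:11 → nearest is Vega
(2, 0, -6) — d to each: Vega:17, Orion:17, Tauri:20, Mira:9, Sigma:6 → nearest is Sigma
(-4, -5, 5) — d to each: Vega:17, Orion:7, Tauri:10, Mira:15, Sigma:20 → nearest is Orion
0 of the 7 points have Tauri as nearest.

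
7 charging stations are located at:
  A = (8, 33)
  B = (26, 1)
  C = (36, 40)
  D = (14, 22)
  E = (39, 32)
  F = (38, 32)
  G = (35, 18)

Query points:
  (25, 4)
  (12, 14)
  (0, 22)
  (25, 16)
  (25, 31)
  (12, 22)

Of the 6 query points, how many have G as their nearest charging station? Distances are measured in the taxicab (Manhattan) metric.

(25, 4) — d to each: A:46, B:4, C:47, D:29, E:42, F:41, G:24 → nearest is B
(12, 14) — d to each: A:23, B:27, C:50, D:10, E:45, F:44, G:27 → nearest is D
(0, 22) — d to each: A:19, B:47, C:54, D:14, E:49, F:48, G:39 → nearest is D
(25, 16) — d to each: A:34, B:16, C:35, D:17, E:30, F:29, G:12 → nearest is G
(25, 31) — d to each: A:19, B:31, C:20, D:20, E:15, F:14, G:23 → nearest is F
(12, 22) — d to each: A:15, B:35, C:42, D:2, E:37, F:36, G:27 → nearest is D
1 of the 6 points has G as nearest.

1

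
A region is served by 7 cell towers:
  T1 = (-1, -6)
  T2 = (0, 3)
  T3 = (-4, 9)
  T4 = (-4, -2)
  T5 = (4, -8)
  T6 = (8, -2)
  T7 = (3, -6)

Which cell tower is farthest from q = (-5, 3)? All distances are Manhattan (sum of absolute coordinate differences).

T5

d(q,T1) = 4 + 9 = 13
d(q,T2) = 5 + 0 = 5
d(q,T3) = 1 + 6 = 7
d(q,T4) = 1 + 5 = 6
d(q,T5) = 9 + 11 = 20
d(q,T6) = 13 + 5 = 18
d(q,T7) = 8 + 9 = 17
The largest is to T5.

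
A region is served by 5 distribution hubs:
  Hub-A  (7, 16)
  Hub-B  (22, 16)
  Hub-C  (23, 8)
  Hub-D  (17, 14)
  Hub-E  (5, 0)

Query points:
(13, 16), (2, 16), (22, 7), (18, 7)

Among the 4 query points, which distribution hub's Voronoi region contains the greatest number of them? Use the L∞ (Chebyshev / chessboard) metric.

Hub-C

(13, 16) — d to each: Hub-A:6, Hub-B:9, Hub-C:10, Hub-D:4, Hub-E:16 → nearest is Hub-D
(2, 16) — d to each: Hub-A:5, Hub-B:20, Hub-C:21, Hub-D:15, Hub-E:16 → nearest is Hub-A
(22, 7) — d to each: Hub-A:15, Hub-B:9, Hub-C:1, Hub-D:7, Hub-E:17 → nearest is Hub-C
(18, 7) — d to each: Hub-A:11, Hub-B:9, Hub-C:5, Hub-D:7, Hub-E:13 → nearest is Hub-C
Tally — Hub-A:1, Hub-C:2, Hub-D:1. Hub-C captures the most (2).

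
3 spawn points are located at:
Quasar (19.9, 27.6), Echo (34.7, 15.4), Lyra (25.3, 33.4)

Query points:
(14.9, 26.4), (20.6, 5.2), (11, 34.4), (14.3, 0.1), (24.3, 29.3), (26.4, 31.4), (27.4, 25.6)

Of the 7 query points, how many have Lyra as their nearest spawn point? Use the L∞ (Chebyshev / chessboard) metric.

2

(14.9, 26.4) — d to each: Quasar:5, Echo:19.8, Lyra:10.4 → nearest is Quasar
(20.6, 5.2) — d to each: Quasar:22.4, Echo:14.1, Lyra:28.2 → nearest is Echo
(11, 34.4) — d to each: Quasar:8.9, Echo:23.7, Lyra:14.3 → nearest is Quasar
(14.3, 0.1) — d to each: Quasar:27.5, Echo:20.4, Lyra:33.3 → nearest is Echo
(24.3, 29.3) — d to each: Quasar:4.4, Echo:13.9, Lyra:4.1 → nearest is Lyra
(26.4, 31.4) — d to each: Quasar:6.5, Echo:16, Lyra:2 → nearest is Lyra
(27.4, 25.6) — d to each: Quasar:7.5, Echo:10.2, Lyra:7.8 → nearest is Quasar
2 of the 7 points have Lyra as nearest.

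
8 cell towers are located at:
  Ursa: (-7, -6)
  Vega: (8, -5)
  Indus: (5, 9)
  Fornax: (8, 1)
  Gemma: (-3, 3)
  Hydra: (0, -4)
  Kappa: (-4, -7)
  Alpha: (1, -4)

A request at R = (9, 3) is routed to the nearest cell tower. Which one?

Fornax

Compare squared distances (the ordering matches that of the actual distances):
d²(R, Ursa) = (9−(-7))² + (3−(-6))² = 256 + 81 = 337
d²(R, Vega) = (9−8)² + (3−(-5))² = 1 + 64 = 65
d²(R, Indus) = (9−5)² + (3−9)² = 16 + 36 = 52
d²(R, Fornax) = (9−8)² + (3−1)² = 1 + 4 = 5
d²(R, Gemma) = (9−(-3))² + (3−3)² = 144 + 0 = 144
d²(R, Hydra) = (9−0)² + (3−(-4))² = 81 + 49 = 130
d²(R, Kappa) = (9−(-4))² + (3−(-7))² = 169 + 100 = 269
d²(R, Alpha) = (9−1)² + (3−(-4))² = 64 + 49 = 113
Minimum is at Fornax.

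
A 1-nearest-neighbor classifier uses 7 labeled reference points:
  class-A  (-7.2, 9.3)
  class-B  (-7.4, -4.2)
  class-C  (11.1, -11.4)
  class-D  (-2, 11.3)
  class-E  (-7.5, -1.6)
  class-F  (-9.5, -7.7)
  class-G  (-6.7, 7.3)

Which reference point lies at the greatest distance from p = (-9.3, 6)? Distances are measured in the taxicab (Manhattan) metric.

class-C

d(p, class-A) = 2.1 + 3.3 = 5.4
d(p, class-B) = 1.9 + 10.2 = 12.1
d(p, class-C) = 20.4 + 17.4 = 37.8
d(p, class-D) = 7.3 + 5.3 = 12.6
d(p, class-E) = 1.8 + 7.6 = 9.4
d(p, class-F) = 0.2 + 13.7 = 13.9
d(p, class-G) = 2.6 + 1.3 = 3.9
The largest is to class-C.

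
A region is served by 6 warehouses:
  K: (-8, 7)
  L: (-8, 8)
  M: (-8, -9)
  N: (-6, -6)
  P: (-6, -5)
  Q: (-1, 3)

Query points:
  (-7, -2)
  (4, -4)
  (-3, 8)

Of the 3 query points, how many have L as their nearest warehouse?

(-7, -2) — d² to each: K:82, L:101, M:50, N:17, P:10, Q:61 → nearest is P
(4, -4) — d² to each: K:265, L:288, M:169, N:104, P:101, Q:74 → nearest is Q
(-3, 8) — d² to each: K:26, L:25, M:314, N:205, P:178, Q:29 → nearest is L
1 of the 3 points has L as nearest.

1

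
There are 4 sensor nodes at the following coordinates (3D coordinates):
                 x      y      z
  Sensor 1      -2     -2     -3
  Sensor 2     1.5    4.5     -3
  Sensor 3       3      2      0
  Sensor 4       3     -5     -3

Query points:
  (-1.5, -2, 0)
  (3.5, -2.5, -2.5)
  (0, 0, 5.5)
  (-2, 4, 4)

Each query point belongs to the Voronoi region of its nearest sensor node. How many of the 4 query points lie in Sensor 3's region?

2

(-1.5, -2, 0) — d² to each: Sensor 1:9.25, Sensor 2:60.25, Sensor 3:36.25, Sensor 4:38.25 → nearest is Sensor 1
(3.5, -2.5, -2.5) — d² to each: Sensor 1:30.75, Sensor 2:53.25, Sensor 3:26.75, Sensor 4:6.75 → nearest is Sensor 4
(0, 0, 5.5) — d² to each: Sensor 1:80.25, Sensor 2:94.75, Sensor 3:43.25, Sensor 4:106.25 → nearest is Sensor 3
(-2, 4, 4) — d² to each: Sensor 1:85, Sensor 2:61.5, Sensor 3:45, Sensor 4:155 → nearest is Sensor 3
2 of the 4 points have Sensor 3 as nearest.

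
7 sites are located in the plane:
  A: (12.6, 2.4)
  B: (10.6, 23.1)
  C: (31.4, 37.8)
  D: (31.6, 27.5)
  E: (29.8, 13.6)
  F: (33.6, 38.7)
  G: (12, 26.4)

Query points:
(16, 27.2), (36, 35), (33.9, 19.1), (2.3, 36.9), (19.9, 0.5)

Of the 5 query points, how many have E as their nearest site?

1

(16, 27.2) — d² to each: A:626.6, B:45.97, C:349.52, D:243.45, E:375.4, F:442.01, G:16.64 → nearest is G
(36, 35) — d² to each: A:1610.32, B:786.77, C:29, D:75.61, E:496.4, F:19.45, G:649.96 → nearest is F
(33.9, 19.1) — d² to each: A:732.58, B:558.89, C:355.94, D:75.85, E:47.06, F:384.25, G:532.9 → nearest is E
(2.3, 36.9) — d² to each: A:1296.34, B:259.33, C:847.62, D:946.85, E:1299.14, F:982.93, G:204.34 → nearest is G
(19.9, 0.5) — d² to each: A:56.9, B:597.25, C:1523.54, D:865.89, E:269.62, F:1646.93, G:733.22 → nearest is A
1 of the 5 points has E as nearest.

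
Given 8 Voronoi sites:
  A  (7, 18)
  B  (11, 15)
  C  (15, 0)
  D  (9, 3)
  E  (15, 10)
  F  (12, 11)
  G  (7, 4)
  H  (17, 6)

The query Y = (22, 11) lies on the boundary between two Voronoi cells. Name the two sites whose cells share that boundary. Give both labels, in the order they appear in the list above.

Squared distances from Y to each site:
|YA|² = 225 + 49 = 274
|YB|² = 121 + 16 = 137
|YC|² = 49 + 121 = 170
|YD|² = 169 + 64 = 233
|YE|² = 49 + 1 = 50
|YF|² = 100 + 0 = 100
|YG|² = 225 + 49 = 274
|YH|² = 25 + 25 = 50
Y is equidistant from E and H (both at squared distance 50), and every other site is strictly farther — so Y lies on the E–H Voronoi edge.

E and H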